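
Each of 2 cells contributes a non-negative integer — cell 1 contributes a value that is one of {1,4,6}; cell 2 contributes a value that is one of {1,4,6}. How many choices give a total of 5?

The generating function for the choices is (z + z⁴ + z⁶)·(z + z⁴ + z⁶); the count is [z⁵].
(z + z⁴ + z⁶) has coefficients 0,1,0,0,1,0 for degrees 0…5.
(z + z⁴ + z⁶) has coefficients 0,1,0,0,1,0 for degrees 0…5.
[z⁵] = 1·1 + 1·1 = 2.

2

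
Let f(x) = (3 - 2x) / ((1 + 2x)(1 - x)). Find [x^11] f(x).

Partial fractions give a closed form: a_n = (8/3)·(-2)^n + (1/3)·1^n.
At n = 11: a_11 = -5461.

-5461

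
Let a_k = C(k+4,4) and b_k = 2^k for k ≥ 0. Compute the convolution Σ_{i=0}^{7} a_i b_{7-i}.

3302

Write out a_i and b_{7-i} for i = 0,…,7 and sum the products.
Σ = 1·128 + 5·64 + 15·32 + 35·16 + 70·8 + 126·4 + 210·2 + 330·1 = 3302.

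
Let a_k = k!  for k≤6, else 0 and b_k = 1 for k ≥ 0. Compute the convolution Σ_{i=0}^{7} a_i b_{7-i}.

874

The convolution is the t^7 coefficient of A(t)B(t).
Σ = 1·1 + 1·1 + 2·1 + 6·1 + 24·1 + 120·1 + 720·1 + 0·1 = 874.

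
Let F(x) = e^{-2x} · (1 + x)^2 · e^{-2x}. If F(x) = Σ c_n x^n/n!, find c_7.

-2048

The EGF product rule gives c_7 = Σ_{k_1+k_2+k_3=7} C(7; k_1,k_2,k_3) · ∏ g_i(k_i), where e^{-2x} gives (-2)^k; (1+x)^2 gives the falling factorial (2)_k; e^{-2x} gives (-2)^k.
g_1(k) for k = 0…7: 1, -2, 4, -8, 16, -32, 64, -128.
g_2(k) for k = 0…7: 1, 2, 2, 0, 0, 0, 0, 0.
g_3(k) for k = 0…7: 1, -2, 4, -8, 16, -32, 64, -128.
First combine the last two factors: h(k) = Σ_j C(k,j)·g_2(j)·g_3(k−j) for k = 0…7: 1, 0, -2, 4, 0, -32, 160, -576.
c_7 = Σ_k C(7,k)·g_1(k)·h(7−k) = 1·1·(-576) + 7·(-2)·160 + 21·4·(-32) + 35·16·4 + 21·(-32)·(-2) + 1·(-128)·1 = −576 − 2240 − 2688 + 2240 + 1344 − 128 = -2048.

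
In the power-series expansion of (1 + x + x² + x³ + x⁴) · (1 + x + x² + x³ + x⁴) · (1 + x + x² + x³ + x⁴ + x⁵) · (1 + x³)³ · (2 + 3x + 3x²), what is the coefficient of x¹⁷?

461

(1 + x + x² + x³ + x⁴) has coefficients 1,1,1,1,1 for degrees 0…4.
(1 + x + x² + x³ + x⁴) has coefficients 1,1,1,1,1,0,0,0,0,0,0,0,0,0,0,0,0,0 for degrees 0…17.
Multiplying by (1 + x + x² + x³ + x⁴ + x⁵) gives running coefficients 1,2,3,4,5,5,4,3,2,1,0,0,0,0,0,0,0,0 for degrees 0…17.
Multiplying by (1 + x³)³ gives running coefficients 1,2,3,7,11,14,19,24,26,26,26,24,19,14,11,7,3,2 for degrees 0…17.
Finally multiplying by (2 + 3x + 3x²), the product of all factors after the first has coefficients 2,7,15,29,52,82,113,147,181,202,208,204,188,157,121,89,60,34 for degrees 0…17.
[x¹⁷] = 1·34 + 1·60 + 1·89 + 1·121 + 1·157 = 461.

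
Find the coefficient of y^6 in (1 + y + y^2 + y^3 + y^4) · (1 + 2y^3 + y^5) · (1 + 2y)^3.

81

(1 + y + y^2 + y^3 + y^4) has coefficients 1,1,1,1,1 for degrees 0…4.
(1 + 2y^3 + y^5) has coefficients 1,0,0,2,0,1,0 for degrees 0…6.
Finally multiplying by (1 + 2y)^3, the product of all factors after the first has coefficients 1,6,12,10,12,25,22 for degrees 0…6.
[y^6] = 1·22 + 1·25 + 1·12 + 1·10 + 1·12 = 81.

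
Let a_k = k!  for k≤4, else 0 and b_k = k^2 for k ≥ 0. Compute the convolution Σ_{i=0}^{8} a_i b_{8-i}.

719

The convolution is the x^8 coefficient of A(x)B(x).
Σ = 1·64 + 1·49 + 2·36 + 6·25 + 24·16 + 0·9 + 0·4 + 0·1 + 0·0 = 719.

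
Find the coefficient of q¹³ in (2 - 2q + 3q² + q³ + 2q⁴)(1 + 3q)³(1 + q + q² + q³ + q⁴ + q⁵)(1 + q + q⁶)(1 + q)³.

(2 - 2q + 3q² + q³ + 2q⁴) has coefficients 2,-2,3,1,2 for degrees 0…4.
(1 + 3q)³ has coefficients 1,9,27,27,0,0,0,0,0,0,0,0,0,0 for degrees 0…13.
Multiplying by (1 + q + q² + q³ + q⁴ + q⁵) gives running coefficients 1,10,37,64,64,64,63,54,27,0,0,0,0,0 for degrees 0…13.
Multiplying by (1 + q + q⁶) gives running coefficients 1,11,47,101,128,128,128,127,118,91,64,64,63,54 for degrees 0…13.
Finally multiplying by (1 + q)³, the product of all factors after the first has coefficients 1,14,83,276,583,862,997,1023,1011,954,818,647,538,499 for degrees 0…13.
[q¹³] = 2·499 − 2·538 + 3·647 + 1·818 + 2·954 = 4589.

4589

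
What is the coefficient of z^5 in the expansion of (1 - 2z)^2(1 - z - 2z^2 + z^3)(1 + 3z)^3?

193

(1 - 2z)^2 has coefficients 1,-4,4 for degrees 0…2.
(1 - z - 2z^2 + z^3) has coefficients 1,-1,-2,1,0,0 for degrees 0…5.
Finally multiplying by (1 + 3z)^3, the product of all factors after the first has coefficients 1,8,16,-17,-72,-27 for degrees 0…5.
[z^5] = 1·(-27) − 4·(-72) + 4·(-17) = 193.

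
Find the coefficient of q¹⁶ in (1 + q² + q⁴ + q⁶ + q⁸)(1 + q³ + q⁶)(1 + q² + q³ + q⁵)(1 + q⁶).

7

(1 + q² + q⁴ + q⁶ + q⁸) has coefficients 1,0,1,0,1,0,1,0,1 for degrees 0…8.
(1 + q³ + q⁶) has coefficients 1,0,0,1,0,0,1,0,0,0,0,0,0,0,0,0,0 for degrees 0…16.
Multiplying by (1 + q² + q³ + q⁵) gives running coefficients 1,0,1,2,0,2,2,0,2,1,0,1,0,0,0,0,0 for degrees 0…16.
Finally multiplying by (1 + q⁶), the product of all factors after the first has coefficients 1,0,1,2,0,2,3,0,3,3,0,3,2,0,2,1,0 for degrees 0…16.
[q¹⁶] = 1·0 + 1·2 + 1·2 + 1·0 + 1·3 = 7.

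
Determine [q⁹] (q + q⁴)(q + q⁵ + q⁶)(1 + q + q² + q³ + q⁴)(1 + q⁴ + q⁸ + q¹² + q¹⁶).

6

(q + q⁴) has coefficients 0,1,0,0,1 for degrees 0…4.
(q + q⁵ + q⁶) has coefficients 0,1,0,0,0,1,1,0,0,0 for degrees 0…9.
Multiplying by (1 + q + q² + q³ + q⁴) gives running coefficients 0,1,1,1,1,2,2,2,2,2 for degrees 0…9.
Finally multiplying by (1 + q⁴ + q⁸ + q¹² + q¹⁶), the product of all factors after the first has coefficients 0,1,1,1,1,3,3,3,3,5 for degrees 0…9.
[q⁹] = 1·3 + 1·3 = 6.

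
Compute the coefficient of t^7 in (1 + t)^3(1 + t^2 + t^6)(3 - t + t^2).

(1 + t)^3 has coefficients 1,3,3,1 for degrees 0…3.
(1 + t^2 + t^6) has coefficients 1,0,1,0,0,0,1,0 for degrees 0…7.
Finally multiplying by (3 - t + t^2), the product of all factors after the first has coefficients 3,-1,4,-1,1,0,3,-1 for degrees 0…7.
[t^7] = 1·(-1) + 3·3 + 3·0 + 1·1 = 9.

9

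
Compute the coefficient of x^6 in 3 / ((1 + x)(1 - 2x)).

129

Partial fractions give a closed form: a_n = (1)·(-1)^n + (2)·2^n.
At n = 6: a_6 = 129.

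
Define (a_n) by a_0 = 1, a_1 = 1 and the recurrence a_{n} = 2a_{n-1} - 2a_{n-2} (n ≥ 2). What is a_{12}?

-64

The ordinary generating function has denominator 1 - 2t + 2t^2.
Iterating the recurrence: a_0,…,a_{12} = 1, 1, 0, -2, -4, -4, 0, 8, 16, 16, 0, -32, -64.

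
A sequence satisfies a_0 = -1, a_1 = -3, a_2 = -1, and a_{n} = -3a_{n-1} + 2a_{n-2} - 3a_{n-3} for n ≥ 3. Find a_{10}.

The ordinary generating function has denominator 1 + 3q - 2q^2 + 3q^3.
Iterating the recurrence: a_0,…,a_{10} = -1, -3, -1, 0, 7, -18, 68, -261, 973, -3645, 13664.

13664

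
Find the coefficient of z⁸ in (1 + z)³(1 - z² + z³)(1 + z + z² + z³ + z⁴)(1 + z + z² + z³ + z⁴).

20

(1 + z)³ has coefficients 1,3,3,1 for degrees 0…3.
(1 - z² + z³) has coefficients 1,0,-1,1,0,0,0,0,0 for degrees 0…8.
Multiplying by (1 + z + z² + z³ + z⁴) gives running coefficients 1,1,0,1,1,0,0,1,0 for degrees 0…8.
Finally multiplying by (1 + z + z² + z³ + z⁴), the product of all factors after the first has coefficients 1,2,2,3,4,3,2,3,2 for degrees 0…8.
[z⁸] = 1·2 + 3·3 + 3·2 + 1·3 = 20.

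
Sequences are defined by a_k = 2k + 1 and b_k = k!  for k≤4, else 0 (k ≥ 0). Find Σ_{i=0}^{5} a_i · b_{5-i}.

This is [x^5] in the product of the two ordinary generating functions.
Σ = 1·0 + 3·24 + 5·6 + 7·2 + 9·1 + 11·1 = 136.

136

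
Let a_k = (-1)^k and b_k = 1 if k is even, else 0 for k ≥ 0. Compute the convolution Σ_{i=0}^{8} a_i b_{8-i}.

The convolution is the t^8 coefficient of A(t)B(t).
Σ = 1·1 − 1·0 + 1·1 − 1·0 + 1·1 − 1·0 + 1·1 − 1·0 + 1·1 = 5.

5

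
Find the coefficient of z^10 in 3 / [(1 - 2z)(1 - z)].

6141

The denominator gives the recurrence a_n = 3a_(n−1) − 2a_(n−2) for n ≥ 2; the numerator fixes a_0 = 3, a_1 = 9.
Iterating: 3, 9, 21, 45, 93, 189, 381, 765, 1533, 3069, 6141, so a_10 = 6141.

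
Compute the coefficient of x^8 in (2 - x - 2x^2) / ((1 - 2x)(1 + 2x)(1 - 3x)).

Partial fractions give a closed form: a_n = (-1)·2^n + (2/5)·(-2)^n + (13/5)·3^n.
At n = 8: a_8 = 16905.

16905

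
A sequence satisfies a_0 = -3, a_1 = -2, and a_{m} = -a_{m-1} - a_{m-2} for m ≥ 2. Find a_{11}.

The ordinary generating function has denominator 1 + q + q^2.
Iterating the recurrence: a_0,…,a_{11} = -3, -2, 5, -3, -2, 5, -3, -2, 5, -3, -2, 5.

5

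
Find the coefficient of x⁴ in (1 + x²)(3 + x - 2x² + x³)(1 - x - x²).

-5

(1 + x²) has coefficients 1,0,1 for degrees 0…2.
(3 + x - 2x² + x³) has coefficients 3,1,-2,1,0 for degrees 0…4.
Finally multiplying by (1 - x - x²), the product of all factors after the first has coefficients 3,-2,-6,2,1 for degrees 0…4.
[x⁴] = 1·1 + 1·(-6) = -5.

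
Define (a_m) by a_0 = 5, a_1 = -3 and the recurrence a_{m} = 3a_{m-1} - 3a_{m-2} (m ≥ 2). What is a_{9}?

The ordinary generating function has denominator 1 - 3q + 3q^2.
Iterating the recurrence: a_0,…,a_{9} = 5, -3, -24, -63, -117, -162, -135, 81, 648, 1701.

1701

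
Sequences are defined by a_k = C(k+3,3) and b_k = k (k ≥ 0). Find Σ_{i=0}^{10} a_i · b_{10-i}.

2002

The convolution is the x^10 coefficient of A(x)B(x).
Σ = 1·10 + 4·9 + 10·8 + 20·7 + 35·6 + 56·5 + 84·4 + 120·3 + 165·2 + 220·1 + 286·0 = 2002.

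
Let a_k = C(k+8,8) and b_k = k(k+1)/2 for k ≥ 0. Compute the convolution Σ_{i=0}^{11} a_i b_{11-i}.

This is [x^11] in the product of the two ordinary generating functions.
Σ = 1·66 + 9·55 + 45·45 + 165·36 + 495·28 + 1287·21 + 3003·15 + 6435·10 + 12870·6 + 24310·3 + 43758·1 + 75582·0 = 352716.

352716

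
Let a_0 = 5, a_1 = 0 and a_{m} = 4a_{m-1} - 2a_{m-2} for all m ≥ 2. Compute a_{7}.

-5600

The ordinary generating function has denominator 1 - 4x + 2x^2.
Iterating the recurrence: a_0,…,a_{7} = 5, 0, -10, -40, -140, -480, -1640, -5600.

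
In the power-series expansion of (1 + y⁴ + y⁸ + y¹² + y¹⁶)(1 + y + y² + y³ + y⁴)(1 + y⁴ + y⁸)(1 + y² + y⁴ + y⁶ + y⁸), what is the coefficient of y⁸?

12

(1 + y⁴ + y⁸ + y¹² + y¹⁶) has coefficients 1,0,0,0,1,0,0,0,1 for degrees 0…8.
(1 + y + y² + y³ + y⁴) has coefficients 1,1,1,1,1,0,0,0,0 for degrees 0…8.
Multiplying by (1 + y⁴ + y⁸) gives running coefficients 1,1,1,1,2,1,1,1,2 for degrees 0…8.
Finally multiplying by (1 + y² + y⁴ + y⁶ + y⁸), the product of all factors after the first has coefficients 1,1,2,2,4,3,5,4,7 for degrees 0…8.
[y⁸] = 1·7 + 1·4 + 1·1 = 12.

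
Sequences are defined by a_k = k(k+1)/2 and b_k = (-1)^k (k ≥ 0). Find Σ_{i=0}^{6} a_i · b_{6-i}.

12

Write out a_i and b_{6-i} for i = 0,…,6 and sum the products.
Σ = 0·1 + 1·(-1) + 3·1 + 6·(-1) + 10·1 + 15·(-1) + 21·1 = 12.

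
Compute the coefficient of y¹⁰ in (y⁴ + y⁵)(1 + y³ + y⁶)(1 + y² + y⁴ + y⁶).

3

(y⁴ + y⁵) has coefficients 0,0,0,0,1,1 for degrees 0…5.
(1 + y³ + y⁶) has coefficients 1,0,0,1,0,0,1,0,0,0,0 for degrees 0…10.
Finally multiplying by (1 + y² + y⁴ + y⁶), the product of all factors after the first has coefficients 1,0,1,1,1,1,2,1,1,1,1 for degrees 0…10.
[y¹⁰] = 1·2 + 1·1 = 3.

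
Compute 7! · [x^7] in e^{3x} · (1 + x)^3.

65124

The EGF product rule gives c_7 = Σ_{k_1+k_2=7} C(7; k_1,k_2) · ∏ g_i(k_i), where e^{3x} gives (3)^k; (1+x)^3 gives the falling factorial (3)_k.
g_1(k) for k = 0…7: 1, 3, 9, 27, 81, 243, 729, 2187.
g_2(k) for k = 0…7: 1, 3, 6, 6, 0, 0, 0, 0.
c_7 = Σ_k C(7,k)·g_1(k)·g_2(7−k) = 35·81·6 + 21·243·6 + 7·729·3 + 1·2187·1 = 17010 + 30618 + 15309 + 2187 = 65124.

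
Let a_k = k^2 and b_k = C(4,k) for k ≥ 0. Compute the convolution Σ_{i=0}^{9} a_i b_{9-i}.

Write out a_i and b_{9-i} for i = 0,…,9 and sum the products.
Σ = 0·0 + 1·0 + 4·0 + 9·0 + 16·0 + 25·1 + 36·4 + 49·6 + 64·4 + 81·1 = 800.

800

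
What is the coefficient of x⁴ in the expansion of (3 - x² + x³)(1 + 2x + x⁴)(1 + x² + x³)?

10

(3 - x² + x³) has coefficients 3,0,-1,1 for degrees 0…3.
(1 + 2x + x⁴) has coefficients 1,2,0,0,1 for degrees 0…4.
Finally multiplying by (1 + x² + x³), the product of all factors after the first has coefficients 1,2,1,3,3 for degrees 0…4.
[x⁴] = 3·3 − 1·1 + 1·2 = 10.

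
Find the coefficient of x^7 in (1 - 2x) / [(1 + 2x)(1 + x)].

The denominator gives the recurrence a_n = −3a_(n−1) − 2a_(n−2) for n ≥ 2; the numerator fixes a_0 = 1, a_1 = -5.
Iterating: 1, -5, 13, -29, 61, -125, 253, -509, so a_7 = -509.

-509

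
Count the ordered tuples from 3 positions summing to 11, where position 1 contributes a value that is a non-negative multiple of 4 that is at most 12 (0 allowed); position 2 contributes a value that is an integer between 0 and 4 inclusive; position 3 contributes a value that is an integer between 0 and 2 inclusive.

3

The generating function for the choices is (1 + q^4 + q^8 + q^12)·(1 + q + q^2 + q^3 + q^4)·(1 + q + q^2); the count is [q^11].
(1 + q^4 + q^8 + q^12) has coefficients 1,0,0,0,1,0,0,0,1,0,0,0 for degrees 0…11.
(1 + q + q^2 + q^3 + q^4) has coefficients 1,1,1,1,1,0,0,0,0,0,0,0 for degrees 0…11.
Finally multiplying by (1 + q + q^2), the product of all factors after the first has coefficients 1,2,3,3,3,2,1,0,0,0,0,0 for degrees 0…11.
[q^11] = 1·0 + 1·0 + 1·3 = 3.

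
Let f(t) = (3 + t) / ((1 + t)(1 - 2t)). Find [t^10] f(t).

Partial fractions give a closed form: a_n = (2/3)·(-1)^n + (7/3)·2^n.
At n = 10: a_10 = 2390.

2390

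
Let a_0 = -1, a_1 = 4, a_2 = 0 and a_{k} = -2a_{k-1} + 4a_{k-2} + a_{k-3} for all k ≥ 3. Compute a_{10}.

-32598

The ordinary generating function has denominator 1 + 2y - 4y^2 - y^3.
Iterating the recurrence: a_0,…,a_{10} = -1, 4, 0, 15, -26, 112, -313, 1048, -3236, 10351, -32598.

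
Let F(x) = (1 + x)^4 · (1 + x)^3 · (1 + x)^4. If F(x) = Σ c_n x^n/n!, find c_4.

The EGF product rule gives c_4 = Σ_{k_1+k_2+k_3=4} C(4; k_1,k_2,k_3) · ∏ g_i(k_i), where (1+x)^4 gives the falling factorial (4)_k; (1+x)^3 gives the falling factorial (3)_k; (1+x)^4 gives the falling factorial (4)_k.
g_1(k) for k = 0…4: 1, 4, 12, 24, 24.
g_2(k) for k = 0…4: 1, 3, 6, 6, 0.
g_3(k) for k = 0…4: 1, 4, 12, 24, 24.
First combine the last two factors: h(k) = Σ_j C(k,j)·g_2(j)·g_3(k−j) for k = 0…4: 1, 7, 42, 210, 840.
c_4 = Σ_k C(4,k)·g_1(k)·h(4−k) = 1·1·840 + 4·4·210 + 6·12·42 + 4·24·7 + 1·24·1 = 840 + 3360 + 3024 + 672 + 24 = 7920.

7920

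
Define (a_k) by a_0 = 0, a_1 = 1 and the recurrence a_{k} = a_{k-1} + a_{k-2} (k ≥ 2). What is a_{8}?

21

The ordinary generating function has denominator 1 - t - t^2.
Iterating the recurrence: a_0,…,a_{8} = 0, 1, 1, 2, 3, 5, 8, 13, 21.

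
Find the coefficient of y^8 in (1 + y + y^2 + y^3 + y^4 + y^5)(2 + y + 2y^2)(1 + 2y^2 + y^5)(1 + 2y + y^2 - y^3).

44

(1 + y + y^2 + y^3 + y^4 + y^5) has coefficients 1,1,1,1,1,1 for degrees 0…5.
(2 + y + 2y^2) has coefficients 2,1,2,0,0,0,0,0,0 for degrees 0…8.
Multiplying by (1 + 2y^2 + y^5) gives running coefficients 2,1,6,2,4,2,1,2,0 for degrees 0…8.
Finally multiplying by (1 + 2y + y^2 - y^3), the product of all factors after the first has coefficients 2,5,10,13,13,6,7,2,3 for degrees 0…8.
[y^8] = 1·3 + 1·2 + 1·7 + 1·6 + 1·13 + 1·13 = 44.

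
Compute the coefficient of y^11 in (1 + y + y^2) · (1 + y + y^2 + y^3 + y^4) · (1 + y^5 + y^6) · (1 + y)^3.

42

(1 + y + y^2) has coefficients 1,1,1 for degrees 0…2.
(1 + y + y^2 + y^3 + y^4) has coefficients 1,1,1,1,1,0,0,0,0,0,0,0 for degrees 0…11.
Multiplying by (1 + y^5 + y^6) gives running coefficients 1,1,1,1,1,1,2,2,2,2,1,0 for degrees 0…11.
Finally multiplying by (1 + y)^3, the product of all factors after the first has coefficients 1,4,7,8,8,8,9,12,15,16,15,11 for degrees 0…11.
[y^11] = 1·11 + 1·15 + 1·16 = 42.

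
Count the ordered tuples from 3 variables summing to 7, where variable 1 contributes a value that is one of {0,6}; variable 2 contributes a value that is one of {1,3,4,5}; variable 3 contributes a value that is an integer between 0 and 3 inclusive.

The generating function for the choices is (1 + x^6)·(x + x^3 + x^4 + x^5)·(1 + x + x^2 + x^3); the count is [x^7].
(1 + x^6) has coefficients 1,0,0,0,0,0,1 for degrees 0…6.
(x + x^3 + x^4 + x^5) has coefficients 0,1,0,1,1,1,0,0 for degrees 0…7.
Finally multiplying by (1 + x + x^2 + x^3), the product of all factors after the first has coefficients 0,1,1,2,3,3,3,2 for degrees 0…7.
[x^7] = 1·2 + 1·1 = 3.

3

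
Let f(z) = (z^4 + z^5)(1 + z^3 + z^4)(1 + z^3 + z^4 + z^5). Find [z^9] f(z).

3

(z^4 + z^5) has coefficients 0,0,0,0,1,1 for degrees 0…5.
(1 + z^3 + z^4) has coefficients 1,0,0,1,1,0,0,0,0,0 for degrees 0…9.
Finally multiplying by (1 + z^3 + z^4 + z^5), the product of all factors after the first has coefficients 1,0,0,2,2,1,1,2,2,1 for degrees 0…9.
[z^9] = 1·1 + 1·2 = 3.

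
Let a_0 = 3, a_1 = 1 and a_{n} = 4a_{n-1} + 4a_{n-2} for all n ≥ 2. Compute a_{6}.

7808

The ordinary generating function has denominator 1 - 4q - 4q^2.
Iterating the recurrence: a_0,…,a_{6} = 3, 1, 16, 68, 336, 1616, 7808.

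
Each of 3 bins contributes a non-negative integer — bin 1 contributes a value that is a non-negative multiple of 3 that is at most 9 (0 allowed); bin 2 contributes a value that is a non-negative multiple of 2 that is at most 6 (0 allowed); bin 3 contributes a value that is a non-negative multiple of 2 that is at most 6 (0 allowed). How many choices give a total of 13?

5

The generating function for the choices is (1 + x³ + x⁶ + x⁹)·(1 + x² + x⁴ + x⁶)·(1 + x² + x⁴ + x⁶); the count is [x¹³].
(1 + x³ + x⁶ + x⁹) has coefficients 1,0,0,1,0,0,1,0,0,1 for degrees 0…9.
(1 + x² + x⁴ + x⁶) has coefficients 1,0,1,0,1,0,1,0,0,0,0,0,0,0 for degrees 0…13.
Finally multiplying by (1 + x² + x⁴ + x⁶), the product of all factors after the first has coefficients 1,0,2,0,3,0,4,0,3,0,2,0,1,0 for degrees 0…13.
[x¹³] = 1·0 + 1·2 + 1·0 + 1·3 = 5.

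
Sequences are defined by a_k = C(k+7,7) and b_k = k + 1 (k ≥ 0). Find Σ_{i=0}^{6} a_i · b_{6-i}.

5005

The convolution is the t^6 coefficient of A(t)B(t).
Σ = 1·7 + 8·6 + 36·5 + 120·4 + 330·3 + 792·2 + 1716·1 = 5005.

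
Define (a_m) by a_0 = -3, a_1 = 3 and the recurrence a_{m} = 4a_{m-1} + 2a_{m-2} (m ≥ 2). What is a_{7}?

The ordinary generating function has denominator 1 - 4x - 2x^2.
Iterating the recurrence: a_0,…,a_{7} = -3, 3, 6, 30, 132, 588, 2616, 11640.

11640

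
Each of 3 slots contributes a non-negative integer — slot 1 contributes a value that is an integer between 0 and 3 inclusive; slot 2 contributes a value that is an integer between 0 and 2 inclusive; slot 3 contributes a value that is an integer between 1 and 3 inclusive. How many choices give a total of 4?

The generating function for the choices is (1 + z + z^2 + z^3)·(1 + z + z^2)·(z + z^2 + z^3); the count is [z^4].
(1 + z + z^2 + z^3) has coefficients 1,1,1,1 for degrees 0…3.
(1 + z + z^2) has coefficients 1,1,1,0,0 for degrees 0…4.
Finally multiplying by (z + z^2 + z^3), the product of all factors after the first has coefficients 0,1,2,3,2 for degrees 0…4.
[z^4] = 1·2 + 1·3 + 1·2 + 1·1 = 8.

8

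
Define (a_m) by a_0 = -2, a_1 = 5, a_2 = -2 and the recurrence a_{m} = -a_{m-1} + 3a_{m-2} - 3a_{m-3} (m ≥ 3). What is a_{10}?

-14318

The ordinary generating function has denominator 1 + q - 3q^2 + 3q^3.
Iterating the recurrence: a_0,…,a_{10} = -2, 5, -2, 23, -44, 119, -320, 809, -2126, 5513, -14318.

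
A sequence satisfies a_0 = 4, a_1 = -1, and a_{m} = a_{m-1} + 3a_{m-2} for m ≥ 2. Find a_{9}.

The ordinary generating function has denominator 1 - x - 3x^2.
Iterating the recurrence: a_0,…,a_{9} = 4, -1, 11, 8, 41, 65, 188, 383, 947, 2096.

2096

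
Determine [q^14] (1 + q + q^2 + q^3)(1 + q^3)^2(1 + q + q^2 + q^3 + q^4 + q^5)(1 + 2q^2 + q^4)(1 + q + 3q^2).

(1 + q + q^2 + q^3) has coefficients 1,1,1,1 for degrees 0…3.
(1 + q^3)^2 has coefficients 1,0,0,2,0,0,1,0,0,0,0,0,0,0,0 for degrees 0…14.
Multiplying by (1 + q + q^2 + q^3 + q^4 + q^5) gives running coefficients 1,1,1,3,3,3,3,3,3,1,1,1,0,0,0 for degrees 0…14.
Multiplying by (1 + 2q^2 + q^4) gives running coefficients 1,1,3,5,6,10,10,12,12,10,10,6,5,3,1 for degrees 0…14.
Finally multiplying by (1 + q + 3q^2), the product of all factors after the first has coefficients 1,2,7,11,20,31,38,52,54,58,56,46,41,26,19 for degrees 0…14.
[q^14] = 1·19 + 1·26 + 1·41 + 1·46 = 132.

132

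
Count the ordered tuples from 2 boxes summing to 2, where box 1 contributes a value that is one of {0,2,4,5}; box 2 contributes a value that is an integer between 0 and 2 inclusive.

2

The generating function for the choices is (1 + x^2 + x^4 + x^5)·(1 + x + x^2); the count is [x^2].
(1 + x^2 + x^4 + x^5) has coefficients 1,0,1 for degrees 0…2.
(1 + x + x^2) has coefficients 1,1,1 for degrees 0…2.
[x^2] = 1·1 + 1·1 = 2.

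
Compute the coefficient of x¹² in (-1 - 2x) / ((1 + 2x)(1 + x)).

Partial fractions give a closed form: a_n = (-1)·(-1)^n.
At n = 12: a_12 = -1.

-1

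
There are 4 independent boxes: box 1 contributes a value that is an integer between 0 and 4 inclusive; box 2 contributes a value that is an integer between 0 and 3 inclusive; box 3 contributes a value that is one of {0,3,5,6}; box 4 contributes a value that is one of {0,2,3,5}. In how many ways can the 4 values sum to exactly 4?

11

The generating function for the choices is (1 + y + y² + y³ + y⁴)·(1 + y + y² + y³)·(1 + y³ + y⁵ + y⁶)·(1 + y² + y³ + y⁵); the count is [y⁴].
(1 + y + y² + y³ + y⁴) has coefficients 1,1,1,1,1 for degrees 0…4.
(1 + y + y² + y³) has coefficients 1,1,1,1,0 for degrees 0…4.
Multiplying by (1 + y³ + y⁵ + y⁶) gives running coefficients 1,1,1,2,1 for degrees 0…4.
Finally multiplying by (1 + y² + y³ + y⁵), the product of all factors after the first has coefficients 1,1,2,4,3 for degrees 0…4.
[y⁴] = 1·3 + 1·4 + 1·2 + 1·1 + 1·1 = 11.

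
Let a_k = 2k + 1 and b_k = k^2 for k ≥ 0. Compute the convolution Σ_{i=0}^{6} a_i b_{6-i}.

301

The convolution is the x^6 coefficient of A(x)B(x).
Σ = 1·36 + 3·25 + 5·16 + 7·9 + 9·4 + 11·1 + 13·0 = 301.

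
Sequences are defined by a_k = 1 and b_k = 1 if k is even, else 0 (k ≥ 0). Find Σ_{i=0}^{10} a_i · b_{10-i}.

6

Write out a_i and b_{10-i} for i = 0,…,10 and sum the products.
Σ = 1·1 + 1·0 + 1·1 + 1·0 + 1·1 + 1·0 + 1·1 + 1·0 + 1·1 + 1·0 + 1·1 = 6.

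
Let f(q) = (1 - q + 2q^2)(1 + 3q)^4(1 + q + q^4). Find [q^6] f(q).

(1 - q + 2q^2) has coefficients 1,-1,2 for degrees 0…2.
(1 + 3q)^4 has coefficients 1,12,54,108,81,0,0 for degrees 0…6.
Finally multiplying by (1 + q + q^4), the product of all factors after the first has coefficients 1,13,66,162,190,93,54 for degrees 0…6.
[q^6] = 1·54 − 1·93 + 2·190 = 341.

341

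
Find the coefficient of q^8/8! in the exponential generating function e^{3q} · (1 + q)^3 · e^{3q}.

18849024

The EGF product rule gives c_8 = Σ_{k_1+k_2+k_3=8} C(8; k_1,k_2,k_3) · ∏ g_i(k_i), where e^{3q} gives (3)^k; (1+q)^3 gives the falling factorial (3)_k; e^{3q} gives (3)^k.
g_1(k) for k = 0…8: 1, 3, 9, 27, 81, 243, 729, 2187, 6561.
g_2(k) for k = 0…8: 1, 3, 6, 6, 0, 0, 0, 0, 0.
g_3(k) for k = 0…8: 1, 3, 9, 27, 81, 243, 729, 2187, 6561.
First combine the last two factors: h(k) = Σ_j C(k,j)·g_2(j)·g_3(k−j) for k = 0…8: 1, 6, 33, 168, 801, 3618, 15633, 65124, 263169.
c_8 = Σ_k C(8,k)·g_1(k)·h(8−k) = 1·1·263169 + 8·3·65124 + 28·9·15633 + 56·27·3618 + 70·81·801 + 56·243·168 + 28·729·33 + 8·2187·6 + 1·6561·1 = 263169 + 1562976 + 3939516 + 5470416 + 4541670 + 2286144 + 673596 + 104976 + 6561 = 18849024.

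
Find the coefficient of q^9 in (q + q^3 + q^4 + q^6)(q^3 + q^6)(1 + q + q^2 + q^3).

5

(q + q^3 + q^4 + q^6) has coefficients 0,1,0,1,1,0,1 for degrees 0…6.
(q^3 + q^6) has coefficients 0,0,0,1,0,0,1,0,0,0 for degrees 0…9.
Finally multiplying by (1 + q + q^2 + q^3), the product of all factors after the first has coefficients 0,0,0,1,1,1,2,1,1,1 for degrees 0…9.
[q^9] = 1·1 + 1·2 + 1·1 + 1·1 = 5.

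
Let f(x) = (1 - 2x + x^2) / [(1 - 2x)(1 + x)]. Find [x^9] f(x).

84

The denominator gives the recurrence a_n = a_(n−1) + 2a_(n−2) for n ≥ 3; the numerator fixes a_0 = 1, a_1 = -1, a_2 = 2.
Iterating: 1, -1, 2, 0, 4, 4, 12, 20, 44, 84, so a_9 = 84.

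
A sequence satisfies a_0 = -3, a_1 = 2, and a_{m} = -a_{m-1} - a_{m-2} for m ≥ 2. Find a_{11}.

The ordinary generating function has denominator 1 + q + q^2.
Iterating the recurrence: a_0,…,a_{11} = -3, 2, 1, -3, 2, 1, -3, 2, 1, -3, 2, 1.

1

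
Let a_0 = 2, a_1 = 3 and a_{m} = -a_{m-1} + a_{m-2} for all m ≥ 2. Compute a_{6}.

-14

The ordinary generating function has denominator 1 + t - t^2.
Iterating the recurrence: a_0,…,a_{6} = 2, 3, -1, 4, -5, 9, -14.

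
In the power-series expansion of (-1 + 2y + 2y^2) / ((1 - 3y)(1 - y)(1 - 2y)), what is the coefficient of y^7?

-1348

Partial fractions give a closed form: a_n = (-1/2)·3^n + (3/2)·1^n + (-2)·2^n.
At n = 7: a_7 = -1348.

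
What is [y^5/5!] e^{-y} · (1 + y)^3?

The EGF product rule gives c_5 = Σ_{k_1+k_2=5} C(5; k_1,k_2) · ∏ g_i(k_i), where e^{-y} gives (-1)^k; (1+y)^3 gives the falling factorial (3)_k.
g_1(k) for k = 0…5: 1, -1, 1, -1, 1, -1.
g_2(k) for k = 0…5: 1, 3, 6, 6, 0, 0.
c_5 = Σ_k C(5,k)·g_1(k)·g_2(5−k) = 10·1·6 + 10·(-1)·6 + 5·1·3 + 1·(-1)·1 = 60 − 60 + 15 − 1 = 14.

14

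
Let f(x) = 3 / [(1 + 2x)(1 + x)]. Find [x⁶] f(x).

381

The denominator gives the recurrence a_n = −3a_(n−1) − 2a_(n−2) for n ≥ 2; the numerator fixes a_0 = 3, a_1 = -9.
Iterating: 3, -9, 21, -45, 93, -189, 381, so a_6 = 381.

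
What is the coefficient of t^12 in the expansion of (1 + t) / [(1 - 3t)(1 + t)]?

The denominator gives the recurrence a_n = 2a_(n−1) + 3a_(n−2) for n ≥ 2; the numerator fixes a_0 = 1, a_1 = 3.
Iterating: 1, 3, 9, 27, 81, 243, 729, 2187, 6561, 19683, 59049, 177147, 531441, so a_12 = 531441.

531441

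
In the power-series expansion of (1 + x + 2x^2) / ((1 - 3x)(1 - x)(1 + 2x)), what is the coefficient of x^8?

9253

Partial fractions give a closed form: a_n = (7/5)·3^n + (-2/3)·1^n + (4/15)·(-2)^n.
At n = 8: a_8 = 9253.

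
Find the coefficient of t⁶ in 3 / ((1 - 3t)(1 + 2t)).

Partial fractions give a closed form: a_n = (9/5)·3^n + (6/5)·(-2)^n.
At n = 6: a_6 = 1389.

1389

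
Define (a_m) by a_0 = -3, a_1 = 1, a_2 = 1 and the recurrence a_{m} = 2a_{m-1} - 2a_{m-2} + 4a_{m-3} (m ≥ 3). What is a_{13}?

The ordinary generating function has denominator 1 - 2q + 2q^2 - 4q^3.
Iterating the recurrence: a_0,…,a_{13} = -3, 1, 1, -12, -22, -16, -36, -128, -248, -384, -784, -1792, -3552, -6656.

-6656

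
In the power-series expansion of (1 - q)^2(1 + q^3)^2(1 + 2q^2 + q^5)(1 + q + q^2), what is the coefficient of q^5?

(1 - q)^2 has coefficients 1,-2,1 for degrees 0…2.
(1 + q^3)^2 has coefficients 1,0,0,2,0,0 for degrees 0…5.
Multiplying by (1 + 2q^2 + q^5) gives running coefficients 1,0,2,2,0,5 for degrees 0…5.
Finally multiplying by (1 + q + q^2), the product of all factors after the first has coefficients 1,1,3,4,4,7 for degrees 0…5.
[q^5] = 1·7 − 2·4 + 1·4 = 3.

3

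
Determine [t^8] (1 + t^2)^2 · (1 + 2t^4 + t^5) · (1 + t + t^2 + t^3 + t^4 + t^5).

(1 + t^2)^2 has coefficients 1,0,2,0,1 for degrees 0…4.
(1 + 2t^4 + t^5) has coefficients 1,0,0,0,2,1,0,0,0 for degrees 0…8.
Finally multiplying by (1 + t + t^2 + t^3 + t^4 + t^5), the product of all factors after the first has coefficients 1,1,1,1,3,4,3,3,3 for degrees 0…8.
[t^8] = 1·3 + 2·3 + 1·3 = 12.

12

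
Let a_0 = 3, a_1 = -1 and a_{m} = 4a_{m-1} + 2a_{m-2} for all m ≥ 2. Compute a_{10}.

The ordinary generating function has denominator 1 - 4q - 2q^2.
Iterating the recurrence: a_0,…,a_{10} = 3, -1, 2, 6, 28, 124, 552, 2456, 10928, 48624, 216352.

216352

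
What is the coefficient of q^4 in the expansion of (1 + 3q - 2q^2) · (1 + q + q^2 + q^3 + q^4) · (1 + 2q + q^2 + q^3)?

12

(1 + 3q - 2q^2) has coefficients 1,3,-2 for degrees 0…2.
(1 + q + q^2 + q^3 + q^4) has coefficients 1,1,1,1,1 for degrees 0…4.
Finally multiplying by (1 + 2q + q^2 + q^3), the product of all factors after the first has coefficients 1,3,4,5,5 for degrees 0…4.
[q^4] = 1·5 + 3·5 − 2·4 = 12.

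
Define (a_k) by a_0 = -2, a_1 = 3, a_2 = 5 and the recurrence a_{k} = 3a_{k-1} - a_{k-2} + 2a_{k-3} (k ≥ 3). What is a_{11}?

The ordinary generating function has denominator 1 - 3q + q^2 - 2q^3.
Iterating the recurrence: a_0,…,a_{11} = -2, 3, 5, 8, 25, 77, 222, 639, 1849, 5352, 15485, 44801.

44801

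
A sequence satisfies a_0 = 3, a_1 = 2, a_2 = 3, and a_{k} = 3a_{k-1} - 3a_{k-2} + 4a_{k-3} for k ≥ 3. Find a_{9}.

3387

The ordinary generating function has denominator 1 - 3x + 3x^2 - 4x^3.
Iterating the recurrence: a_0,…,a_{9} = 3, 2, 3, 15, 44, 99, 225, 554, 1383, 3387.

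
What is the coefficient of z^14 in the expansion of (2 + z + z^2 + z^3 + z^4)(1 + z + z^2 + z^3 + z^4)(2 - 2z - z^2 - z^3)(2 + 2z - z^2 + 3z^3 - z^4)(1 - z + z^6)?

-62

(2 + z + z^2 + z^3 + z^4) has coefficients 2,1,1,1,1 for degrees 0…4.
(1 + z + z^2 + z^3 + z^4) has coefficients 1,1,1,1,1,0,0,0,0,0,0,0,0,0,0 for degrees 0…14.
Multiplying by (2 - 2z - z^2 - z^3) gives running coefficients 2,0,-1,-2,-2,-4,-2,-1,0,0,0,0,0,0,0 for degrees 0…14.
Multiplying by (2 + 2z - z^2 + 3z^3 - z^4) gives running coefficients 4,4,-4,0,-9,-13,-15,-6,-10,-1,-1,1,0,0,0 for degrees 0…14.
Finally multiplying by (1 - z + z^6), the product of all factors after the first has coefficients 4,0,-8,4,-9,-4,2,13,-8,9,-9,-11,-16,-6,-10 for degrees 0…14.
[z^14] = 2·(-10) + 1·(-6) + 1·(-16) + 1·(-11) + 1·(-9) = -62.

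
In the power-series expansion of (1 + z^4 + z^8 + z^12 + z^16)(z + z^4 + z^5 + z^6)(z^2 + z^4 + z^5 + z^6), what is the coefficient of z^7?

3

(1 + z^4 + z^8 + z^12 + z^16) has coefficients 1,0,0,0,1,0,0,0 for degrees 0…7.
(z + z^4 + z^5 + z^6) has coefficients 0,1,0,0,1,1,1,0 for degrees 0…7.
Finally multiplying by (z^2 + z^4 + z^5 + z^6), the product of all factors after the first has coefficients 0,0,0,1,0,1,2,2 for degrees 0…7.
[z^7] = 1·2 + 1·1 = 3.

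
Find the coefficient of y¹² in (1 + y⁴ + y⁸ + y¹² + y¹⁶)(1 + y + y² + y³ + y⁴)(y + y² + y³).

3

(1 + y⁴ + y⁸ + y¹² + y¹⁶) has coefficients 1,0,0,0,1,0,0,0,1,0,0,0,1 for degrees 0…12.
(1 + y + y² + y³ + y⁴) has coefficients 1,1,1,1,1,0,0,0,0,0,0,0,0 for degrees 0…12.
Finally multiplying by (y + y² + y³), the product of all factors after the first has coefficients 0,1,2,3,3,3,2,1,0,0,0,0,0 for degrees 0…12.
[y¹²] = 1·0 + 1·0 + 1·3 + 1·0 = 3.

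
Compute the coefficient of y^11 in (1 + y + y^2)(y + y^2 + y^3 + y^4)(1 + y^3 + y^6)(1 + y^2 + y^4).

10

(1 + y + y^2) has coefficients 1,1,1 for degrees 0…2.
(y + y^2 + y^3 + y^4) has coefficients 0,1,1,1,1,0,0,0,0,0,0,0 for degrees 0…11.
Multiplying by (1 + y^3 + y^6) gives running coefficients 0,1,1,1,2,1,1,2,1,1,1,0 for degrees 0…11.
Finally multiplying by (1 + y^2 + y^4), the product of all factors after the first has coefficients 0,1,1,2,3,3,4,4,4,4,3,3 for degrees 0…11.
[y^11] = 1·3 + 1·3 + 1·4 = 10.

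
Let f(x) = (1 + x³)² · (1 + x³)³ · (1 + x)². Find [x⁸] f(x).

(1 + x³)² has coefficients 1,0,0,2,0,0,1 for degrees 0…6.
(1 + x³)³ has coefficients 1,0,0,3,0,0,3,0,0 for degrees 0…8.
Finally multiplying by (1 + x)², the product of all factors after the first has coefficients 1,2,1,3,6,3,3,6,3 for degrees 0…8.
[x⁸] = 1·3 + 2·3 + 1·1 = 10.

10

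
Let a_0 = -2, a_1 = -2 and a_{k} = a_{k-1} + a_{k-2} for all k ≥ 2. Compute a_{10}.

The ordinary generating function has denominator 1 - q - q^2.
Iterating the recurrence: a_0,…,a_{10} = -2, -2, -4, -6, -10, -16, -26, -42, -68, -110, -178.

-178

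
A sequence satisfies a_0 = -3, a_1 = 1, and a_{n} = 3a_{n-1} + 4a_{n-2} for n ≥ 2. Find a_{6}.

The ordinary generating function has denominator 1 - 3t - 4t^2.
Iterating the recurrence: a_0,…,a_{6} = -3, 1, -9, -23, -105, -407, -1641.

-1641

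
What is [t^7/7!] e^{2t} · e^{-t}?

The EGF product rule gives c_7 = Σ_{k_1+k_2=7} C(7; k_1,k_2) · ∏ g_i(k_i), where e^{2t} gives (2)^k; e^{-t} gives (-1)^k.
g_1(k) for k = 0…7: 1, 2, 4, 8, 16, 32, 64, 128.
g_2(k) for k = 0…7: 1, -1, 1, -1, 1, -1, 1, -1.
c_7 = Σ_k C(7,k)·g_1(k)·g_2(7−k) = 1·1·(-1) + 7·2·1 + 21·4·(-1) + 35·8·1 + 35·16·(-1) + 21·32·1 + 7·64·(-1) + 1·128·1 = −1 + 14 − 84 + 280 − 560 + 672 − 448 + 128 = 1.

1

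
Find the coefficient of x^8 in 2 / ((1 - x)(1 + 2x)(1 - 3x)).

Partial fractions give a closed form: a_n = (-1/3)·1^n + (8/15)·(-2)^n + (9/5)·3^n.
At n = 8: a_8 = 11946.

11946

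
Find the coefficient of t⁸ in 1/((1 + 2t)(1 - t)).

The denominator gives the recurrence a_n = −a_(n−1) + 2a_(n−2) for n ≥ 2; the numerator fixes a_0 = 1, a_1 = -1.
Iterating: 1, -1, 3, -5, 11, -21, 43, -85, 171, so a_8 = 171.

171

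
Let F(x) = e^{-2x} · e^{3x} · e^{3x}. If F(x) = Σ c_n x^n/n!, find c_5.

1024

The EGF product rule gives c_5 = Σ_{k_1+k_2+k_3=5} C(5; k_1,k_2,k_3) · ∏ g_i(k_i), where e^{-2x} gives (-2)^k; e^{3x} gives (3)^k; e^{3x} gives (3)^k.
g_1(k) for k = 0…5: 1, -2, 4, -8, 16, -32.
g_2(k) for k = 0…5: 1, 3, 9, 27, 81, 243.
g_3(k) for k = 0…5: 1, 3, 9, 27, 81, 243.
First combine the last two factors: h(k) = Σ_j C(k,j)·g_2(j)·g_3(k−j) for k = 0…5: 1, 6, 36, 216, 1296, 7776.
c_5 = Σ_k C(5,k)·g_1(k)·h(5−k) = 1·1·7776 + 5·(-2)·1296 + 10·4·216 + 10·(-8)·36 + 5·16·6 + 1·(-32)·1 = 7776 − 12960 + 8640 − 2880 + 480 − 32 = 1024.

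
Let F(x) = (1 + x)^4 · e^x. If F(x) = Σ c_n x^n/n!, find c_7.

1961

The EGF product rule gives c_7 = Σ_{k_1+k_2=7} C(7; k_1,k_2) · ∏ g_i(k_i), where (1+x)^4 gives the falling factorial (4)_k; e^x gives (1)^k.
g_1(k) for k = 0…7: 1, 4, 12, 24, 24, 0, 0, 0.
g_2(k) for k = 0…7: 1, 1, 1, 1, 1, 1, 1, 1.
c_7 = Σ_k C(7,k)·g_1(k)·g_2(7−k) = 1·1·1 + 7·4·1 + 21·12·1 + 35·24·1 + 35·24·1 = 1 + 28 + 252 + 840 + 840 = 1961.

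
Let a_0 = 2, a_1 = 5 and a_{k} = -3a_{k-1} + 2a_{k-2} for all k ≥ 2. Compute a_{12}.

The ordinary generating function has denominator 1 + 3y - 2y^2.
Iterating the recurrence: a_0,…,a_{12} = 2, 5, -11, 43, -151, 539, -1919, 6835, -24343, 86699, -308783, 1099747, -3916807.

-3916807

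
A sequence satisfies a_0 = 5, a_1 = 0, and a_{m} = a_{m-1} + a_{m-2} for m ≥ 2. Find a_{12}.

445

The ordinary generating function has denominator 1 - t - t^2.
Iterating the recurrence: a_0,…,a_{12} = 5, 0, 5, 5, 10, 15, 25, 40, 65, 105, 170, 275, 445.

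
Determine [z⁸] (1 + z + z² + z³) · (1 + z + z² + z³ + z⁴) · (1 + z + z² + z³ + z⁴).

(1 + z + z² + z³) has coefficients 1,1,1,1 for degrees 0…3.
(1 + z + z² + z³ + z⁴) has coefficients 1,1,1,1,1,0,0,0,0 for degrees 0…8.
Finally multiplying by (1 + z + z² + z³ + z⁴), the product of all factors after the first has coefficients 1,2,3,4,5,4,3,2,1 for degrees 0…8.
[z⁸] = 1·1 + 1·2 + 1·3 + 1·4 = 10.

10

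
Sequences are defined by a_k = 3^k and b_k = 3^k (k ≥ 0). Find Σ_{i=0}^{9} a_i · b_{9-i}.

Write out a_i and b_{9-i} for i = 0,…,9 and sum the products.
Σ = 1·19683 + 3·6561 + 9·2187 + 27·729 + 81·243 + 243·81 + 729·27 + 2187·9 + 6561·3 + 19683·1 = 196830.

196830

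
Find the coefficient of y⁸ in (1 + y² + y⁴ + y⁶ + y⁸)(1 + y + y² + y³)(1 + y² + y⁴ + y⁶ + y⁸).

(1 + y² + y⁴ + y⁶ + y⁸) has coefficients 1,0,1,0,1,0,1,0,1 for degrees 0…8.
(1 + y + y² + y³) has coefficients 1,1,1,1,0,0,0,0,0 for degrees 0…8.
Finally multiplying by (1 + y² + y⁴ + y⁶ + y⁸), the product of all factors after the first has coefficients 1,1,2,2,2,2,2,2,2 for degrees 0…8.
[y⁸] = 1·2 + 1·2 + 1·2 + 1·2 + 1·1 = 9.

9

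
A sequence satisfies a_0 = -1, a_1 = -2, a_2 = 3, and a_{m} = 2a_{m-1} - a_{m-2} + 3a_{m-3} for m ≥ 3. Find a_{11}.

1011

The ordinary generating function has denominator 1 - 2x + x^2 - 3x^3.
Iterating the recurrence: a_0,…,a_{11} = -1, -2, 3, 5, 1, 6, 26, 49, 90, 209, 475, 1011.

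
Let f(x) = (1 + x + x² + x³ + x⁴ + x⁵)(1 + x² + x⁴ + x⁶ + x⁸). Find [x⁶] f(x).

3

(1 + x + x² + x³ + x⁴ + x⁵) has coefficients 1,1,1,1,1,1 for degrees 0…5.
(1 + x² + x⁴ + x⁶ + x⁸) has coefficients 1,0,1,0,1,0,1 for degrees 0…6.
[x⁶] = 1·1 + 1·0 + 1·1 + 1·0 + 1·1 + 1·0 = 3.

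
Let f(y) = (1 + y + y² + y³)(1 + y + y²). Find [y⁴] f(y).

2

(1 + y + y² + y³) has coefficients 1,1,1,1 for degrees 0…3.
(1 + y + y²) has coefficients 1,1,1,0,0 for degrees 0…4.
[y⁴] = 1·0 + 1·0 + 1·1 + 1·1 = 2.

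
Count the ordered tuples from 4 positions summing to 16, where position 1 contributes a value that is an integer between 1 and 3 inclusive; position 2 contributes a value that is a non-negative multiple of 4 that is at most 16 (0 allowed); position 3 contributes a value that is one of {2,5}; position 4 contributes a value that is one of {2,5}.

3

The generating function for the choices is (t + t^2 + t^3)·(1 + t^4 + t^8 + t^12 + t^16)·(t^2 + t^5)·(t^2 + t^5); the count is [t^16].
(t + t^2 + t^3) has coefficients 0,1,1,1 for degrees 0…3.
(1 + t^4 + t^8 + t^12 + t^16) has coefficients 1,0,0,0,1,0,0,0,1,0,0,0,1,0,0,0,1 for degrees 0…16.
Multiplying by (t^2 + t^5) gives running coefficients 0,0,1,0,0,1,1,0,0,1,1,0,0,1,1,0,0 for degrees 0…16.
Finally multiplying by (t^2 + t^5), the product of all factors after the first has coefficients 0,0,0,0,1,0,0,2,1,0,1,2,1,0,1,2,1 for degrees 0…16.
[t^16] = 1·2 + 1·1 + 1·0 = 3.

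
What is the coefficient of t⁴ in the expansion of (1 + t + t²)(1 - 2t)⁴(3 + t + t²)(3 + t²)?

(1 + t + t²) has coefficients 1,1,1 for degrees 0…2.
(1 - 2t)⁴ has coefficients 1,-8,24,-32,16 for degrees 0…4.
Multiplying by (3 + t + t²) gives running coefficients 3,-23,65,-80,40 for degrees 0…4.
Finally multiplying by (3 + t²), the product of all factors after the first has coefficients 9,-69,198,-263,185 for degrees 0…4.
[t⁴] = 1·185 + 1·(-263) + 1·198 = 120.

120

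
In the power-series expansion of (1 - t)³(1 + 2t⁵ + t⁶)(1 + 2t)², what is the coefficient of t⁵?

-2

(1 - t)³ has coefficients 1,-3,3,-1 for degrees 0…3.
(1 + 2t⁵ + t⁶) has coefficients 1,0,0,0,0,2 for degrees 0…5.
Finally multiplying by (1 + 2t)², the product of all factors after the first has coefficients 1,4,4,0,0,2 for degrees 0…5.
[t⁵] = 1·2 − 3·0 + 3·0 − 1·4 = -2.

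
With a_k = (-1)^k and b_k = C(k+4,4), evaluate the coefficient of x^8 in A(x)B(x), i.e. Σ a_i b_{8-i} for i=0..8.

The convolution is the x^8 coefficient of A(x)B(x).
Σ = 1·495 − 1·330 + 1·210 − 1·126 + 1·70 − 1·35 + 1·15 − 1·5 + 1·1 = 295.

295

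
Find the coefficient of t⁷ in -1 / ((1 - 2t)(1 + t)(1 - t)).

-170

Partial fractions give a closed form: a_n = (-4/3)·2^n + (-1/6)·(-1)^n + (1/2)·1^n.
At n = 7: a_7 = -170.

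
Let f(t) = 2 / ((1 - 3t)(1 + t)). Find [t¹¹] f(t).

265720

Partial fractions give a closed form: a_n = (3/2)·3^n + (1/2)·(-1)^n.
At n = 11: a_11 = 265720.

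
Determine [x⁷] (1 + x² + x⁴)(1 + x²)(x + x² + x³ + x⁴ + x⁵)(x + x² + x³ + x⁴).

(1 + x² + x⁴) has coefficients 1,0,1,0,1 for degrees 0…4.
(1 + x²) has coefficients 1,0,1,0,0,0,0,0 for degrees 0…7.
Multiplying by (x + x² + x³ + x⁴ + x⁵) gives running coefficients 0,1,1,2,2,2,1,1 for degrees 0…7.
Finally multiplying by (x + x² + x³ + x⁴), the product of all factors after the first has coefficients 0,0,1,2,4,6,7,7 for degrees 0…7.
[x⁷] = 1·7 + 1·6 + 1·2 = 15.

15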